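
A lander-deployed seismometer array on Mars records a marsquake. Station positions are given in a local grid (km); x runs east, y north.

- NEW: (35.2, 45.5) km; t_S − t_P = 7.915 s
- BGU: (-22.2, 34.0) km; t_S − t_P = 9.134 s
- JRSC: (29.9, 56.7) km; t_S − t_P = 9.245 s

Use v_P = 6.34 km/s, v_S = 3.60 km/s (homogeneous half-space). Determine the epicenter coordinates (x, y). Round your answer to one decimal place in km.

Distance from S−P lag: d = Δt · v_P v_S / (v_P − v_S) = Δt · (6.34·3.60)/(6.34−3.60) ≈ 8.3299·Δt.
So d_NEW = 65.93, d_BGU = 76.09, d_JRSC = 77.01 km.
Circle about each station: (x − 35.2)² + (y − 45.5)² = 65.93²; (x + 22.2)² + (y − 34.0)² = 76.09²; (x − 29.9)² + (y − 56.7)² = 77.01².
Subtracting pairs of circle equations eliminates x²+y² and gives linear equations (the radical axes):
-114.8 x − 23.0 y = -3103.37
-10.6 x + 22.4 y = -784.17
Solving the 2×2 system: x ≈ 31.1, y ≈ -20.3 km.

(31.1, -20.3)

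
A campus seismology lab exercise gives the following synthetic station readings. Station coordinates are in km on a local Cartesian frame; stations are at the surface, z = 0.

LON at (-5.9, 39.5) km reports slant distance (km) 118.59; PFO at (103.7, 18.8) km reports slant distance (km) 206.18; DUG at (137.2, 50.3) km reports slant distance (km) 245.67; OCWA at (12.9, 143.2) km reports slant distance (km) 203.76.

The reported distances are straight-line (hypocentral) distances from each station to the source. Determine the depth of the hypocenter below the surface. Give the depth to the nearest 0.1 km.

Each station gives a sphere (x−x_i)² + (y−y_i)² + z² = d_i² (stations at z=0).
Subtracting the LON sphere from PFO and DUG: z² cancels, leaving linear equations in x and y:
219.2 x − 41.4 y = -18934.53
286.2 x + 21.6 y = -26531.29
Solving: x ≈ -90.897, y ≈ -23.915 km (keep extra digits for the depth step; rounded: -90.9, -23.9).
Then from the LON sphere: z² = 118.59² − (x + 5.9)² − (y − 39.5)² with x = -90.897, y = -23.915, so z ≈ 53.081 ≈ 53.1 km.

z ≈ 53.1 km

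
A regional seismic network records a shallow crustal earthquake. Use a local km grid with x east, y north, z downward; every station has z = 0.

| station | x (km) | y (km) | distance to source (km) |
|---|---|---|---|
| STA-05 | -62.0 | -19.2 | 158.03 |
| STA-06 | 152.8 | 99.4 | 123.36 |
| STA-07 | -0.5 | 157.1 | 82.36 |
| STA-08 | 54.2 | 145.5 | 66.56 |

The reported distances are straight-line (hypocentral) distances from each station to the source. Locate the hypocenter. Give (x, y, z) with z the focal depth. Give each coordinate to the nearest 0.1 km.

Each station gives a sphere (x−x_i)² + (y−y_i)² + z² = d_i² (stations at z=0).
Subtracting the STA-05 sphere from STA-06 and STA-07: z² cancels, leaving linear equations in x and y:
429.6 x + 237.2 y = 38771.35
123.0 x + 352.6 y = 38658.33
Solving: x ≈ 36.803, y ≈ 96.800 km (keep extra digits for the depth step; rounded: 36.8, 96.8).
Then from the STA-05 sphere: z² = 158.03² − (x + 62.0)² − (y + 19.2)² with x = 36.803, y = 96.800, so z ≈ 41.898 ≈ 41.9 km.

(36.8, 96.8, 41.9)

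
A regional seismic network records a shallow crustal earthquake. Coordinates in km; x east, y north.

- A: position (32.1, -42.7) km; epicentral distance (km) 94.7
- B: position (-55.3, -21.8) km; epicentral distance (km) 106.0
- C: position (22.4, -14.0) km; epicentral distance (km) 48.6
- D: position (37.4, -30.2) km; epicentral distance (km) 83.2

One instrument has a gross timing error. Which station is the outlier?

C

Solve using three stations at a time. Using A, B, D (subtract circle equations pairwise → linear system) gives (x, y) ≈ (21.3, 51.1).
Distances from that point to each station vs reported:
  A: calculated 94.4 vs reported 94.7 → residual 0.3 km
  B: calculated 105.7 vs reported 106.0 → residual 0.3 km
  C: calculated 65.1 vs reported 48.6 → residual 16.5 km
  D: calculated 82.9 vs reported 83.2 → residual 0.3 km
A, B, D are mutually consistent (residuals ≈ 0); C is off by 16.5 km.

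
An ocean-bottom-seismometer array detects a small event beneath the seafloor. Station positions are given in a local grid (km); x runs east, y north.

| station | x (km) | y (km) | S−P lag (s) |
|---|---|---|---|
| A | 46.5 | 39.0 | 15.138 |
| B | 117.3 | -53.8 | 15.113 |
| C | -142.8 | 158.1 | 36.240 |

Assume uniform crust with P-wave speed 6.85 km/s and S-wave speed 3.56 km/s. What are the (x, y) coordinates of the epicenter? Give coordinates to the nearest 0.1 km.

Distance from S−P lag: d = Δt · v_P v_S / (v_P − v_S) = Δt · (6.85·3.56)/(6.85−3.56) ≈ 7.4122·Δt.
So d_A = 112.21, d_B = 112.02, d_C = 268.62 km.
Circle about each station: (x − 46.5)² + (y − 39.0)² = 112.21²; (x − 117.3)² + (y + 53.8)² = 112.02²; (x + 142.8)² + (y − 158.1)² = 268.62².
Subtracting the A equation from the B and C equations removes the quadratic terms:
141.6 x − 185.6 y = 13013.08
-378.6 x + 238.2 y = -17861.42
Solving the 2×2 system: x ≈ 5.9, y ≈ -65.6 km.
Check against A (with the unrounded x, y): √((x − 46.5)²+(y − 39.0)²) = 112.22 ≈ 112.21 km. ✓

5.9 km east, -65.6 km north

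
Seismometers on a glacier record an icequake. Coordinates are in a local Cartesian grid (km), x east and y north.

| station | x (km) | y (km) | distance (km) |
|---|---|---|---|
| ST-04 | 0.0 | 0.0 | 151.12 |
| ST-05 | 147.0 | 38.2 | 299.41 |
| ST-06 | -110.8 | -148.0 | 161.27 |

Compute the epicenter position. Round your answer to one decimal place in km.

x ≈ -150.9 km, y ≈ 8.2 km

Circle about each station: x² + y² = 151.12²; (x − 147.0)² + (y − 38.2)² = 299.41²; (x + 110.8)² + (y + 148.0)² = 161.27².
Subtracting the ST-04 equation from the ST-05 and ST-06 equations removes the quadratic terms:
294.0 x + 76.4 y = -43740.85
-221.6 x − 296.0 y = 31009.88
Solving the 2×2 system: x ≈ -150.9, y ≈ 8.2 km.
Check against ST-04 (with the unrounded x, y): √(x²+y²) = 151.14 ≈ 151.12 km. ✓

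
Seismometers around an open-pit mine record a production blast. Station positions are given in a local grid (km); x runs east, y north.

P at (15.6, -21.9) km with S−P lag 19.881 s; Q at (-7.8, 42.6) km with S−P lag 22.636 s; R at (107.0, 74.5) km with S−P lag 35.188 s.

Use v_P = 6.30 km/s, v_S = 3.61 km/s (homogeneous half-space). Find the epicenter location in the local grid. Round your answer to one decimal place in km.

Distance from S−P lag: d = Δt · v_P v_S / (v_P − v_S) = Δt · (6.30·3.61)/(6.30−3.61) ≈ 8.4546·Δt.
So d_P = 168.09, d_Q = 191.38, d_R = 297.50 km.
Circle about each station: (x − 15.6)² + (y + 21.9)² = 168.09²; (x + 7.8)² + (y − 42.6)² = 191.38²; (x − 107.0)² + (y − 74.5)² = 297.50².
Subtracting the P equation from the Q and R equations removes the quadratic terms:
-46.8 x + 129.0 y = -7219.43
182.8 x + 192.8 y = -43975.72
Solving the 2×2 system: x ≈ -131.3, y ≈ -103.6 km.
Check against P (with the unrounded x, y): √((x − 15.6)²+(y + 21.9)²) = 168.09 ≈ 168.09 km. ✓

x ≈ -131.3 km, y ≈ -103.6 km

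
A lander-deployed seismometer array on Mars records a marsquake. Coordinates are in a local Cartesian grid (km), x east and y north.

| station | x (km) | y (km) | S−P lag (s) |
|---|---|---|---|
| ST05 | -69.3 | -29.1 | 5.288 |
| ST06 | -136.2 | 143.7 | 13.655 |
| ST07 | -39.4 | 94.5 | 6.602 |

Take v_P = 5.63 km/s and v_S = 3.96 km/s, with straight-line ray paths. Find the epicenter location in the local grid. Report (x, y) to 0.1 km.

(-11.2, 11.0)

Distance from S−P lag: d = Δt · v_P v_S / (v_P − v_S) = Δt · (5.63·3.96)/(5.63−3.96) ≈ 13.3502·Δt.
So d_ST05 = 70.60, d_ST06 = 182.30, d_ST07 = 88.14 km.
Circle about each station: (x + 69.3)² + (y + 29.1)² = 70.60²; (x + 136.2)² + (y − 143.7)² = 182.30²; (x + 39.4)² + (y − 94.5)² = 88.14².
Subtracting pairs of circle equations eliminates x²+y² and gives linear equations (the radical axes):
-133.8 x + 345.6 y = 5301.90
59.8 x + 247.2 y = 2049.01
Solving the 2×2 system: x ≈ -11.2, y ≈ 11.0 km.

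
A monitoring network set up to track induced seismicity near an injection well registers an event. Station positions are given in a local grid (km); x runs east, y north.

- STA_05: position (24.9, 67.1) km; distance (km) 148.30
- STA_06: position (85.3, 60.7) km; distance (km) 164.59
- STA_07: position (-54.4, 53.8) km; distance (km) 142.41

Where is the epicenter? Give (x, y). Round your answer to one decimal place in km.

(-2.2, -78.7)

Circle about each station: (x − 24.9)² + (y − 67.1)² = 148.30²; (x − 85.3)² + (y − 60.7)² = 164.59²; (x + 54.4)² + (y − 53.8)² = 142.41².
Subtracting pairs of circle equations eliminates x²+y² and gives linear equations (the radical axes):
120.8 x − 12.8 y = 741.18
-158.6 x − 26.6 y = 2443.66
Solving the 2×2 system: x ≈ -2.2, y ≈ -78.7 km.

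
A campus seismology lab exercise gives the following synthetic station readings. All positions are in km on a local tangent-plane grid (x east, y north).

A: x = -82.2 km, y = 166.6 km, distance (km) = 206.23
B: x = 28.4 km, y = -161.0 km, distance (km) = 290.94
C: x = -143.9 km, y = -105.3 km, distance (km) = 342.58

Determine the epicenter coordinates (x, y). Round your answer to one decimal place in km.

Circle about each station: (x + 82.2)² + (y − 166.6)² = 206.23²; (x − 28.4)² + (y + 161.0)² = 290.94²; (x + 143.9)² + (y + 105.3)² = 342.58².
Subtracting the A equation from the B and C equations removes the quadratic terms:
221.2 x − 655.2 y = -49900.11
-123.4 x − 543.8 y = -77547.34
Solving the 2×2 system: x ≈ 117.7, y ≈ 115.9 km.
Check against A (with the unrounded x, y): √((x + 82.2)²+(y − 166.6)²) = 206.23 ≈ 206.23 km. ✓

x ≈ 117.7 km, y ≈ 115.9 km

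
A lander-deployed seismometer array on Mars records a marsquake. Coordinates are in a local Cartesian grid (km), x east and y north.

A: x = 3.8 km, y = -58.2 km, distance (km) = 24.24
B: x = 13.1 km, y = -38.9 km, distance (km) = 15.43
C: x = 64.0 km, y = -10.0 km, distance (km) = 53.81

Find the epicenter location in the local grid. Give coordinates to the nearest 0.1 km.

Circle about each station: (x − 3.8)² + (y + 58.2)² = 24.24²; (x − 13.1)² + (y + 38.9)² = 15.43²; (x − 64.0)² + (y + 10.0)² = 53.81².
Subtracting the A equation from the B and C equations removes the quadratic terms:
18.6 x + 38.6 y = -1367.37
120.4 x + 96.4 y = -1513.62
Solving the 2×2 system: x ≈ 25.7, y ≈ -47.8 km.

x ≈ 25.7 km, y ≈ -47.8 km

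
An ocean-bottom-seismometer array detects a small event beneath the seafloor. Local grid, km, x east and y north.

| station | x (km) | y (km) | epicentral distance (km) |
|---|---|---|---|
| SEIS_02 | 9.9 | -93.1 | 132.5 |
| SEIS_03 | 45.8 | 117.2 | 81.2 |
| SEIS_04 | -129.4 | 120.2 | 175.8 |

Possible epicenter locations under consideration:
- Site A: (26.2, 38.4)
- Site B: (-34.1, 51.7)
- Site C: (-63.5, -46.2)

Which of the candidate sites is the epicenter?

For each candidate, compare |candidate − station| to the reported distance:
Site A: residuals SEIS_02 0.0, SEIS_03 0.0, SEIS_04 0.0 → max 0.0 km
Site B: residuals SEIS_02 18.8, SEIS_03 22.1, SEIS_04 58.4 → max 58.4 km
Site C: residuals SEIS_02 45.4, SEIS_03 115.4, SEIS_04 3.2 → max 115.4 km
Only Site A has all residuals ≈ 0.

Site A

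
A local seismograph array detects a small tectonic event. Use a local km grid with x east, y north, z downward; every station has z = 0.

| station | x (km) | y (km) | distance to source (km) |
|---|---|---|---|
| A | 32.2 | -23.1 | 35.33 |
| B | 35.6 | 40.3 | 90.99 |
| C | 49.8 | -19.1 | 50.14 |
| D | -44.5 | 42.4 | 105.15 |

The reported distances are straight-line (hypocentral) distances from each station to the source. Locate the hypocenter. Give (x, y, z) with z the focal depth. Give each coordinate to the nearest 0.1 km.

x ≈ 10.6 km, y ≈ -45.6 km, depth ≈ 16.6 km

Each station gives a sphere (x−x_i)² + (y−y_i)² + z² = d_i² (stations at z=0).
Subtracting the A sphere from B and C: z² cancels, leaving linear equations in x and y:
6.8 x + 126.8 y = -5709.97
35.2 x + 8.0 y = 8.59
Solving: x ≈ 10.608, y ≈ -45.600 km (keep extra digits for the depth step; rounded: 10.6, -45.6).
Then from the A sphere: z² = 35.33² − (x − 32.2)² − (y + 23.1)² with x = 10.608, y = -45.600, so z ≈ 16.606 ≈ 16.6 km.
Check against D (with the unrounded solution): distance 105.15 ≈ 105.15 km. ✓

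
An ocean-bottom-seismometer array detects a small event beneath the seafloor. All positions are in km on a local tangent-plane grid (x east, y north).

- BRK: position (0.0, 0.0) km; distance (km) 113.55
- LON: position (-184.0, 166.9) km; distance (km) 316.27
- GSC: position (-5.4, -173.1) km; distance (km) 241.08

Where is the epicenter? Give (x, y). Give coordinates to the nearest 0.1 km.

Circle about each station: x² + y² = 113.55²; (x + 184.0)² + (y − 166.9)² = 316.27²; (x + 5.4)² + (y + 173.1)² = 241.08².
Subtracting the BRK equation from the LON and GSC equations removes the quadratic terms:
-368.0 x + 333.8 y = -25421.50
-10.8 x − 346.2 y = -15233.19
Solving the 2×2 system: x ≈ 106.0, y ≈ 40.7 km.
Check against BRK (with the unrounded x, y): √(x²+y²) = 113.54 ≈ 113.55 km. ✓

(106.0, 40.7)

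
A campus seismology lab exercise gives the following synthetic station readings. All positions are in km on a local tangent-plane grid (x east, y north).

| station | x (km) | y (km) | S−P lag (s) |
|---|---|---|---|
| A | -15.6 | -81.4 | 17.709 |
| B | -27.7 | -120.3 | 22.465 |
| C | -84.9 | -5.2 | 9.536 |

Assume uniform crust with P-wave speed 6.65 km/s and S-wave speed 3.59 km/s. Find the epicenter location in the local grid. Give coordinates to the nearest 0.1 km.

Distance from S−P lag: d = Δt · v_P v_S / (v_P − v_S) = Δt · (6.65·3.59)/(6.65−3.59) ≈ 7.8018·Δt.
So d_A = 138.16, d_B = 175.27, d_C = 74.40 km.
Circle about each station: (x + 15.6)² + (y + 81.4)² = 138.16²; (x + 27.7)² + (y + 120.3)² = 175.27²; (x + 84.9)² + (y + 5.2)² = 74.40².
Subtracting the A equation from the B and C equations removes the quadratic terms:
-24.2 x − 77.8 y = -3261.33
-138.6 x + 152.4 y = 13918.56
Solving the 2×2 system: x ≈ -40.5, y ≈ 54.5 km.
Check against A (with the unrounded x, y): √((x + 15.6)²+(y + 81.4)²) = 138.17 ≈ 138.16 km. ✓

(-40.5, 54.5)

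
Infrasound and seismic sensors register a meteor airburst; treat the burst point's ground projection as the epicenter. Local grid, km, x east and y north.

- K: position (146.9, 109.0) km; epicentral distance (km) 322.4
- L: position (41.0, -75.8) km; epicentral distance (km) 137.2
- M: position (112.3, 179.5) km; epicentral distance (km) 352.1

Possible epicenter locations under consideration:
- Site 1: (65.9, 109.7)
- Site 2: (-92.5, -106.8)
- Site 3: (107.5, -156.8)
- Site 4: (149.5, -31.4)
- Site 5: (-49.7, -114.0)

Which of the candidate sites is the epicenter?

For each candidate, compare |candidate − station| to the reported distance:
Site 1: residuals K 241.4, L 50.0, M 268.3 → max 268.3 km
Site 2: residuals K 0.1, L 0.1, M 0.1 → max 0.1 km
Site 3: residuals K 53.7, L 32.4, M 15.8 → max 53.7 km
Site 4: residuals K 182.0, L 20.0, M 137.9 → max 182.0 km
Site 5: residuals K 25.1, L 38.8, M 16.9 → max 38.8 km
Only Site 2 has all residuals ≈ 0.

Site 2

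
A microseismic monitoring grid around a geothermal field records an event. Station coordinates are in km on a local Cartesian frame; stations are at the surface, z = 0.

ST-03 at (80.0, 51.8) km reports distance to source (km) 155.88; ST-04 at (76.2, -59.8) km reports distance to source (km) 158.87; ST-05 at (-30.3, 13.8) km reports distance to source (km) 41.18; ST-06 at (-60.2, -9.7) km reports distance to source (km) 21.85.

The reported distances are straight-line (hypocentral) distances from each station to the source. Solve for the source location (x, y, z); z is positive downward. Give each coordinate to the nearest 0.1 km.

x ≈ -68.1 km, y ≈ 5.2 km, depth ≈ 13.9 km

Each station gives a sphere (x−x_i)² + (y−y_i)² + z² = d_i² (stations at z=0).
Subtracting the ST-03 sphere from ST-04 and ST-05: z² cancels, leaving linear equations in x and y:
-7.6 x − 223.2 y = -641.86
-220.6 x − 76.0 y = 14628.07
Solving: x ≈ -68.100, y ≈ 5.195 km (keep extra digits for the depth step; rounded: -68.1, 5.2).
Then from the ST-03 sphere: z² = 155.88² − (x − 80.0)² − (y − 51.8)² with x = -68.100, y = 5.195, so z ≈ 13.890 ≈ 13.9 km.
Check against ST-06 (with the unrounded solution): distance 21.84 ≈ 21.85 km. ✓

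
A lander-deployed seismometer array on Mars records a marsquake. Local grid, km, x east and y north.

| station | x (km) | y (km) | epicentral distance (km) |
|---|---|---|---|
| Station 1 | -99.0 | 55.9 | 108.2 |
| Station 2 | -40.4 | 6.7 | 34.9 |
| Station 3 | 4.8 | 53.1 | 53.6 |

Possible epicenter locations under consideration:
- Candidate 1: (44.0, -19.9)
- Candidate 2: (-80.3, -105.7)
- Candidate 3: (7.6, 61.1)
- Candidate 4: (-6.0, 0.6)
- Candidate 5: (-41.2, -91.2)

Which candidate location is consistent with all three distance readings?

For each candidate, compare |candidate − station| to the reported distance:
Candidate 1: residuals Station 1 53.6, Station 2 53.6, Station 3 29.3 → max 53.6 km
Candidate 2: residuals Station 1 54.5, Station 2 84.4, Station 3 126.6 → max 126.6 km
Candidate 3: residuals Station 1 1.5, Station 2 37.6, Station 3 45.1 → max 45.1 km
Candidate 4: residuals Station 1 0.0, Station 2 0.0, Station 3 0.0 → max 0.0 km
Candidate 5: residuals Station 1 49.8, Station 2 63.0, Station 3 97.9 → max 97.9 km
Only Candidate 4 has all residuals ≈ 0.

Candidate 4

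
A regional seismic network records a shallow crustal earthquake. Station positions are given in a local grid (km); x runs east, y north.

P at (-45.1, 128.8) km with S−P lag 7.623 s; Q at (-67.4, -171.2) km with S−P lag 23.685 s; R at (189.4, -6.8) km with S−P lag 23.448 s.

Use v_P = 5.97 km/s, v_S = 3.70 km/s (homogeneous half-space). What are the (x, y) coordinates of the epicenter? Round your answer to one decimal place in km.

(-29.9, 56.2)

Distance from S−P lag: d = Δt · v_P v_S / (v_P − v_S) = Δt · (5.97·3.70)/(5.97−3.70) ≈ 9.7308·Δt.
So d_P = 74.18, d_Q = 230.47, d_R = 228.17 km.
Circle about each station: (x + 45.1)² + (y − 128.8)² = 74.18²; (x + 67.4)² + (y + 171.2)² = 230.47²; (x − 189.4)² + (y + 6.8)² = 228.17².
Subtracting pairs of circle equations eliminates x²+y² and gives linear equations (the radical axes):
-44.6 x − 600.0 y = -32385.00
469.0 x − 271.2 y = -29263.73
Solving the 2×2 system: x ≈ -29.9, y ≈ 56.2 km.
Check against P (with the unrounded x, y): √((x + 45.1)²+(y − 128.8)²) = 74.18 ≈ 74.18 km. ✓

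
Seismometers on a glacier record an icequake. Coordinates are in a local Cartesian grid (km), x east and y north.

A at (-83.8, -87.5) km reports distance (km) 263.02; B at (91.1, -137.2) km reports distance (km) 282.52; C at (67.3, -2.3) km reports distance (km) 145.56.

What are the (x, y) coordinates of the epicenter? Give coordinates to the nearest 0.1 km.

Circle about each station: (x + 83.8)² + (y + 87.5)² = 263.02²; (x − 91.1)² + (y + 137.2)² = 282.52²; (x − 67.3)² + (y + 2.3)² = 145.56².
Subtracting the A equation from the B and C equations removes the quadratic terms:
349.8 x − 99.4 y = 1806.33
302.2 x + 170.4 y = 37847.70
Solving the 2×2 system: x ≈ 45.4, y ≈ 141.6 km.

x ≈ 45.4 km, y ≈ 141.6 km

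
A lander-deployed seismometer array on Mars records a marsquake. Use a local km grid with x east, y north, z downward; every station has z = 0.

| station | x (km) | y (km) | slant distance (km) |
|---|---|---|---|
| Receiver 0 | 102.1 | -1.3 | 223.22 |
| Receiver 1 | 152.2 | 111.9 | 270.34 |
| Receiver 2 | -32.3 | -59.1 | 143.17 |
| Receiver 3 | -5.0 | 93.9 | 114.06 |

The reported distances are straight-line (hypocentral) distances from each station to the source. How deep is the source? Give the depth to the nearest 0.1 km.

Each station gives a sphere (x−x_i)² + (y−y_i)² + z² = d_i² (stations at z=0).
Subtracting the Receiver 0 sphere from Receiver 1 and Receiver 2: z² cancels, leaving linear equations in x and y:
100.2 x + 226.4 y = 2003.80
-268.8 x − 115.6 y = 23439.52
Solving: x ≈ -112.401, y ≈ 58.597 km (keep extra digits for the depth step; rounded: -112.4, 58.6).
Then from the Receiver 0 sphere: z² = 223.22² − (x − 102.1)² − (y + 1.3)² with x = -112.401, y = 58.597, so z ≈ 15.127 ≈ 15.1 km.
Check against Receiver 3 (with the unrounded solution): distance 114.06 ≈ 114.06 km. ✓

z ≈ 15.1 km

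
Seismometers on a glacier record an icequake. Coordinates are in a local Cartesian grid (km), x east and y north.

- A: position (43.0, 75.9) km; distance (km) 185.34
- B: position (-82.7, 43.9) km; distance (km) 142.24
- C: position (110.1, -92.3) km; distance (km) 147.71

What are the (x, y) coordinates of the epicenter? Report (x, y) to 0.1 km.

x ≈ -37.6 km, y ≈ -91.0 km

Circle about each station: (x − 43.0)² + (y − 75.9)² = 185.34²; (x + 82.7)² + (y − 43.9)² = 142.24²; (x − 110.1)² + (y + 92.3)² = 147.71².
Subtracting the A equation from the B and C equations removes the quadratic terms:
-251.4 x − 64.0 y = 15275.39
134.2 x − 336.4 y = 25564.16
Solving the 2×2 system: x ≈ -37.6, y ≈ -91.0 km.
Check against A (with the unrounded x, y): √((x − 43.0)²+(y − 75.9)²) = 185.33 ≈ 185.34 km. ✓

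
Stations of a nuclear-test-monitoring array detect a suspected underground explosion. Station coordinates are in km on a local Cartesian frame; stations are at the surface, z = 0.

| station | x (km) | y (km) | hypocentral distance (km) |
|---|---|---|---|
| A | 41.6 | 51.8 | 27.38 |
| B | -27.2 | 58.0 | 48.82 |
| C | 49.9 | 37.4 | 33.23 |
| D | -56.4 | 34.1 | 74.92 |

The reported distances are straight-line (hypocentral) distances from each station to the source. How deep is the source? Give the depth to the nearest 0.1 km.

7.9 km

Each station gives a sphere (x−x_i)² + (y−y_i)² + z² = d_i² (stations at z=0).
Subtracting the A sphere from B and C: z² cancels, leaving linear equations in x and y:
-137.6 x + 12.4 y = -1943.69
16.6 x − 28.8 y = -879.60
Solving: x ≈ 17.803, y ≈ 40.803 km (keep extra digits for the depth step; rounded: 17.8, 40.8).
Then from the A sphere: z² = 27.38² − (x − 41.6)² − (y − 51.8)² with x = 17.803, y = 40.803, so z ≈ 7.901 ≈ 7.9 km.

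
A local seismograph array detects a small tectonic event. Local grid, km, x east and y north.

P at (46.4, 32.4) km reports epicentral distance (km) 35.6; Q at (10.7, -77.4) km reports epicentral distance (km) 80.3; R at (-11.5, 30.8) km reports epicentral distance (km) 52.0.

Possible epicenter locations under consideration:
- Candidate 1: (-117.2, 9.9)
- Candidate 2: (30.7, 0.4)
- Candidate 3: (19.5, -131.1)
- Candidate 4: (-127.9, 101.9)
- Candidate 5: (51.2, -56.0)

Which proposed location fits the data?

For each candidate, compare |candidate − station| to the reported distance:
Candidate 1: residuals P 129.5, Q 74.6, R 55.7 → max 129.5 km
Candidate 2: residuals P 0.0, Q 0.0, R 0.0 → max 0.0 km
Candidate 3: residuals P 130.1, Q 25.9, R 112.8 → max 130.1 km
Candidate 4: residuals P 152.0, Q 146.3, R 84.4 → max 152.0 km
Candidate 5: residuals P 52.9, Q 34.5, R 55.1 → max 55.1 km
Only Candidate 2 has all residuals ≈ 0.

Candidate 2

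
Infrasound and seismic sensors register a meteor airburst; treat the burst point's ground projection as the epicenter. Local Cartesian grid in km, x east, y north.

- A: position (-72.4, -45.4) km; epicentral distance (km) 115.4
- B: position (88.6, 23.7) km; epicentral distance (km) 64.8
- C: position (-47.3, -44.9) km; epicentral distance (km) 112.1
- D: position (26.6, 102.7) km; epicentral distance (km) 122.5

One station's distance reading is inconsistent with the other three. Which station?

C

Solve using three stations at a time. Using A, B, D (subtract circle equations pairwise → linear system) gives (x, y) ≈ (39.9, -19.1).
Distances from that point to each station vs reported:
  A: calculated 115.4 vs reported 115.4 → residual 0.0 km
  B: calculated 64.8 vs reported 64.8 → residual 0.0 km
  C: calculated 91.0 vs reported 112.1 → residual 21.1 km
  D: calculated 122.5 vs reported 122.5 → residual 0.0 km
A, B, D are mutually consistent (residuals ≈ 0); C is off by 21.1 km.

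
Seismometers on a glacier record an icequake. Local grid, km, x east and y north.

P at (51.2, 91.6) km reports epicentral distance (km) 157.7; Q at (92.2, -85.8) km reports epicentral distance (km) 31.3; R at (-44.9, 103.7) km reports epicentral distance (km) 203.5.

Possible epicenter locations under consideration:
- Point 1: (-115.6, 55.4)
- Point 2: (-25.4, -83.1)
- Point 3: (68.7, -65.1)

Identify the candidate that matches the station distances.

Point 3

For each candidate, compare |candidate − station| to the reported distance:
Point 1: residuals P 13.0, Q 219.9, R 117.9 → max 219.9 km
Point 2: residuals P 33.1, Q 86.3, R 15.7 → max 86.3 km
Point 3: residuals P 0.0, Q 0.0, R 0.0 → max 0.0 km
Only Point 3 has all residuals ≈ 0.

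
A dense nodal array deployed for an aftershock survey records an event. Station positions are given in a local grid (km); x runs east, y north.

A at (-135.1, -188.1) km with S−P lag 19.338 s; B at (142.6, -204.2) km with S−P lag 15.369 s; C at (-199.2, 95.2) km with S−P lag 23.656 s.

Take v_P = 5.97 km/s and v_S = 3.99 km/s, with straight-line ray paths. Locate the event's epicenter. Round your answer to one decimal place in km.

48.4 km east, -45.1 km north

Distance from S−P lag: d = Δt · v_P v_S / (v_P − v_S) = Δt · (5.97·3.99)/(5.97−3.99) ≈ 12.0305·Δt.
So d_A = 232.64, d_B = 184.90, d_C = 284.59 km.
Circle about each station: (x + 135.1)² + (y + 188.1)² = 232.64²; (x − 142.6)² + (y + 204.2)² = 184.90²; (x + 199.2)² + (y − 95.2)² = 284.59².
Subtracting the A equation from the B and C equations removes the quadratic terms:
555.4 x − 32.2 y = 28332.14
-128.2 x + 566.6 y = -31760.04
Solving the 2×2 system: x ≈ 48.4, y ≈ -45.1 km.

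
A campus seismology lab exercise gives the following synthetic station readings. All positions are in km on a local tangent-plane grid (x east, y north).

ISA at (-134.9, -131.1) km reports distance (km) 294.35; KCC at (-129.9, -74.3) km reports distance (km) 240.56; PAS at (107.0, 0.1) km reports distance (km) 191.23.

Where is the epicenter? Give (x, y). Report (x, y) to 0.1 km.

x ≈ -22.4 km, y ≈ 140.9 km

Circle about each station: (x + 134.9)² + (y + 131.1)² = 294.35²; (x + 129.9)² + (y + 74.3)² = 240.56²; (x − 107.0)² + (y − 0.1)² = 191.23².
Subtracting the ISA equation from the KCC and PAS equations removes the quadratic terms:
10.0 x + 113.6 y = 15782.09
483.8 x + 262.4 y = 26136.80
Solving the 2×2 system: x ≈ -22.4, y ≈ 140.9 km.
Check against ISA (with the unrounded x, y): √((x + 134.9)²+(y + 131.1)²) = 294.35 ≈ 294.35 km. ✓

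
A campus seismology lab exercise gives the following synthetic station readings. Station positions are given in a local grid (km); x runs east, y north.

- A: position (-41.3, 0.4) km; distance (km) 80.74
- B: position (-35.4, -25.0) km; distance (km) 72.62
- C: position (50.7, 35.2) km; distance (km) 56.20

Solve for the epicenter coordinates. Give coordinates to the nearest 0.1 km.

37.0 km east, -19.3 km north

Circle about each station: (x + 41.3)² + (y − 0.4)² = 80.74²; (x + 35.4)² + (y + 25.0)² = 72.62²; (x − 50.7)² + (y − 35.2)² = 56.20².
Subtracting the A equation from the B and C equations removes the quadratic terms:
11.8 x − 50.8 y = 1417.59
184.0 x + 69.6 y = 5464.19
Solving the 2×2 system: x ≈ 37.0, y ≈ -19.3 km.
Check against A (with the unrounded x, y): √((x + 41.3)²+(y − 0.4)²) = 80.74 ≈ 80.74 km. ✓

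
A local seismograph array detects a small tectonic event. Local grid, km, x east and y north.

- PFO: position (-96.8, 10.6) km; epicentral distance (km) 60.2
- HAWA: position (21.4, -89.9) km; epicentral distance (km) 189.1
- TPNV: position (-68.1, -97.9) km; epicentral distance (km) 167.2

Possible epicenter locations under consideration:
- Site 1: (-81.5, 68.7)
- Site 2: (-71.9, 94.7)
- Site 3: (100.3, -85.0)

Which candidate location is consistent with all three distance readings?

For each candidate, compare |candidate − station| to the reported distance:
Site 1: residuals PFO 0.1, HAWA 0.0, TPNV 0.1 → max 0.1 km
Site 2: residuals PFO 27.5, HAWA 17.7, TPNV 25.4 → max 27.5 km
Site 3: residuals PFO 158.9, HAWA 110.0, TPNV 1.7 → max 158.9 km
Only Site 1 has all residuals ≈ 0.

Site 1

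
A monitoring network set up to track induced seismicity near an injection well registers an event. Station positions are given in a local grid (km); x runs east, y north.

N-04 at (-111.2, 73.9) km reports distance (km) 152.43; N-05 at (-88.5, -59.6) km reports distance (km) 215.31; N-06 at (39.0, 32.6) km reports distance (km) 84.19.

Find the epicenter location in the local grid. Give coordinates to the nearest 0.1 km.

Circle about each station: (x + 111.2)² + (y − 73.9)² = 152.43²; (x + 88.5)² + (y + 59.6)² = 215.31²; (x − 39.0)² + (y − 32.6)² = 84.19².
Subtracting the N-04 equation from the N-05 and N-06 equations removes the quadratic terms:
45.4 x − 267.0 y = -29565.73
300.4 x − 82.6 y = 904.06
Solving the 2×2 system: x ≈ 35.1, y ≈ 116.7 km.

35.1 km east, 116.7 km north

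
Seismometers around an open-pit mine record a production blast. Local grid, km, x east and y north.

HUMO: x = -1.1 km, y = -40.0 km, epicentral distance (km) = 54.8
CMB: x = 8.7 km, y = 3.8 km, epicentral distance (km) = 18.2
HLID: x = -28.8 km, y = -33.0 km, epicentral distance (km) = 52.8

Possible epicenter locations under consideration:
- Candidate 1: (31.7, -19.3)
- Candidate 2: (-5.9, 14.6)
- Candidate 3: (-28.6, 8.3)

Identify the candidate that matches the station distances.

Candidate 2

For each candidate, compare |candidate − station| to the reported distance:
Candidate 1: residuals HUMO 16.0, CMB 14.4, HLID 9.2 → max 16.0 km
Candidate 2: residuals HUMO 0.0, CMB 0.0, HLID 0.0 → max 0.0 km
Candidate 3: residuals HUMO 0.8, CMB 19.4, HLID 11.5 → max 19.4 km
Only Candidate 2 has all residuals ≈ 0.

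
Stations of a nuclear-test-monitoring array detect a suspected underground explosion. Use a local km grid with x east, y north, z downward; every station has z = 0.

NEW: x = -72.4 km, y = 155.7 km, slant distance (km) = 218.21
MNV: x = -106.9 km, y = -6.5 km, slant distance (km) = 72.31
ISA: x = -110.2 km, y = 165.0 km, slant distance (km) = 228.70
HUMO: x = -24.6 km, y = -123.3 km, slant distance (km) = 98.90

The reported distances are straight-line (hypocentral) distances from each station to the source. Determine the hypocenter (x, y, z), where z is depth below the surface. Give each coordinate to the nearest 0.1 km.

(-82.9, -57.5, 45.3)

Each station gives a sphere (x−x_i)² + (y−y_i)² + z² = d_i² (stations at z=0).
Subtracting the NEW sphere from MNV and ISA: z² cancels, leaving linear equations in x and y:
-69.0 x − 324.4 y = 24372.48
-75.6 x + 18.6 y = 5196.70
Solving: x ≈ -82.887, y ≈ -57.501 km (keep extra digits for the depth step; rounded: -82.9, -57.5).
Then from the NEW sphere: z² = 218.21² − (x + 72.4)² − (y − 155.7)² with x = -82.887, y = -57.501, so z ≈ 45.288 ≈ 45.3 km.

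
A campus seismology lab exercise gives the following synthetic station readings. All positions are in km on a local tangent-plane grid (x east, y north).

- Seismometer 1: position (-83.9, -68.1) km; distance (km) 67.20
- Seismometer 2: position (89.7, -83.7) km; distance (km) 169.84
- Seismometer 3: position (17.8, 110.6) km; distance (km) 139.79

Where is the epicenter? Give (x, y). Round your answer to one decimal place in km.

Circle about each station: (x + 83.9)² + (y + 68.1)² = 67.20²; (x − 89.7)² + (y + 83.7)² = 169.84²; (x − 17.8)² + (y − 110.6)² = 139.79².
Subtracting the Seismometer 1 equation from the Seismometer 2 and Seismometer 3 equations removes the quadratic terms:
347.2 x − 31.2 y = -20954.83
203.4 x + 357.4 y = -14153.02
Solving the 2×2 system: x ≈ -60.8, y ≈ -5.0 km.
Check against Seismometer 1 (with the unrounded x, y): √((x + 83.9)²+(y + 68.1)²) = 67.20 ≈ 67.20 km. ✓

x ≈ -60.8 km, y ≈ -5.0 km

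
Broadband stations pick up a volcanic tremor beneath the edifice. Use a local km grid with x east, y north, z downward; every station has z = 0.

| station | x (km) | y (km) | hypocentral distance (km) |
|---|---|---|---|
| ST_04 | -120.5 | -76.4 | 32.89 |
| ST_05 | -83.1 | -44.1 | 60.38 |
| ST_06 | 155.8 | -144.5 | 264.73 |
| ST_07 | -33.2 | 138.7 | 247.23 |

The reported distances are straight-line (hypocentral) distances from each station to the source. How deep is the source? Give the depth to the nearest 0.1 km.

depth ≈ 19.2 km

Each station gives a sphere (x−x_i)² + (y−y_i)² + z² = d_i² (stations at z=0).
Subtracting the ST_04 sphere from ST_05 and ST_06: z² cancels, leaving linear equations in x and y:
74.8 x + 64.6 y = -14070.78
552.6 x − 136.2 y = -44203.54
Solving: x ≈ -103.997, y ≈ -97.396 km (keep extra digits for the depth step; rounded: -104.0, -97.4).
Then from the ST_04 sphere: z² = 32.89² − (x + 120.5)² − (y + 76.4)² with x = -103.997, y = -97.396, so z ≈ 19.198 ≈ 19.2 km.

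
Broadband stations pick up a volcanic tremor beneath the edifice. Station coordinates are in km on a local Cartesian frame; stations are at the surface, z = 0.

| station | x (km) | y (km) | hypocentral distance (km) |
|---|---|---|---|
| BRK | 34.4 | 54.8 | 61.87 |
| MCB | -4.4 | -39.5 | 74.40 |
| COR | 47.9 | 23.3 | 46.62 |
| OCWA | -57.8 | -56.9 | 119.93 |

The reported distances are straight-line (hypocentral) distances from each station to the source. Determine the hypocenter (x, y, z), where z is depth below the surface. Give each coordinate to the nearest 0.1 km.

Each station gives a sphere (x−x_i)² + (y−y_i)² + z² = d_i² (stations at z=0).
Subtracting the BRK sphere from MCB and COR: z² cancels, leaving linear equations in x and y:
-77.6 x − 188.6 y = -4314.25
27.0 x − 63.0 y = 305.37
Solving: x ≈ 33.002, y ≈ 9.296 km (keep extra digits for the depth step; rounded: 33.0, 9.3).
Then from the BRK sphere: z² = 61.87² − (x − 34.4)² − (y − 54.8)² with x = 33.002, y = 9.296, so z ≈ 41.897 ≈ 41.9 km.

(33.0, 9.3, 41.9)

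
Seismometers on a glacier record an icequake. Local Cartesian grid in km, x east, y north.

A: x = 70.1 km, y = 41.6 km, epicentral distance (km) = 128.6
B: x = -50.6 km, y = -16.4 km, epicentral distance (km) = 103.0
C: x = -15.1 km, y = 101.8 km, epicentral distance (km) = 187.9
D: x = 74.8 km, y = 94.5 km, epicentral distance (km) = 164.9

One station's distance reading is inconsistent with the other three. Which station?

D

Solve using three stations at a time. Using A, B, C (subtract circle equations pairwise → linear system) gives (x, y) ≈ (30.0, -80.6).
Distances from that point to each station vs reported:
  A: calculated 128.7 vs reported 128.6 → residual 0.1 km
  B: calculated 103.1 vs reported 103.0 → residual 0.1 km
  C: calculated 187.9 vs reported 187.9 → residual 0.0 km
  D: calculated 180.8 vs reported 164.9 → residual 15.9 km
A, B, C are mutually consistent (residuals ≈ 0); D is off by 15.9 km.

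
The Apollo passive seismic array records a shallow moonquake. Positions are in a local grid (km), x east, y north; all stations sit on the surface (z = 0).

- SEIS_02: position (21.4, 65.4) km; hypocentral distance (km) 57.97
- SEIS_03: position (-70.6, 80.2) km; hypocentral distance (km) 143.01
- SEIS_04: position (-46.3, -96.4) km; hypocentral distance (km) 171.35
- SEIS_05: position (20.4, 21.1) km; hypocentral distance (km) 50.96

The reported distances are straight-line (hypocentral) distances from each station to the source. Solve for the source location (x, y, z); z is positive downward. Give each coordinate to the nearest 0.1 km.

x ≈ 62.0 km, y ≈ 33.7 km, depth ≈ 26.6 km

Each station gives a sphere (x−x_i)² + (y−y_i)² + z² = d_i² (stations at z=0).
Subtracting the SEIS_02 sphere from SEIS_03 and SEIS_04: z² cancels, leaving linear equations in x and y:
-184.0 x + 29.6 y = -10410.06
-135.4 x − 323.6 y = -19298.77
Solving: x ≈ 61.997, y ≈ 33.697 km (keep extra digits for the depth step; rounded: 62.0, 33.7).
Then from the SEIS_02 sphere: z² = 57.97² − (x − 21.4)² − (y − 65.4)² with x = 61.997, y = 33.697, so z ≈ 26.596 ≈ 26.6 km.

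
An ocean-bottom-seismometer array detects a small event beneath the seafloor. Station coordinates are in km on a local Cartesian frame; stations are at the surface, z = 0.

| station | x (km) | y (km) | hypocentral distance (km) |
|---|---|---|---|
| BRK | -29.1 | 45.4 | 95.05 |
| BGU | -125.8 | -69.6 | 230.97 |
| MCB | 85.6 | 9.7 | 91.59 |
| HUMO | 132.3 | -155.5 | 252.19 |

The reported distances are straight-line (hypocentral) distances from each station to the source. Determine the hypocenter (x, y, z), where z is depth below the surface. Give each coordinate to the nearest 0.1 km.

x ≈ 46.3 km, y ≈ 76.5 km, depth ≈ 48.8 km

Each station gives a sphere (x−x_i)² + (y−y_i)² + z² = d_i² (stations at z=0).
Subtracting the BRK sphere from BGU and MCB: z² cancels, leaving linear equations in x and y:
-193.4 x − 230.0 y = -26550.81
229.4 x − 71.4 y = 5159.25
Solving: x ≈ 46.302, y ≈ 76.504 km (keep extra digits for the depth step; rounded: 46.3, 76.5).
Then from the BRK sphere: z² = 95.05² − (x + 29.1)² − (y − 45.4)² with x = 46.302, y = 76.504, so z ≈ 48.801 ≈ 48.8 km.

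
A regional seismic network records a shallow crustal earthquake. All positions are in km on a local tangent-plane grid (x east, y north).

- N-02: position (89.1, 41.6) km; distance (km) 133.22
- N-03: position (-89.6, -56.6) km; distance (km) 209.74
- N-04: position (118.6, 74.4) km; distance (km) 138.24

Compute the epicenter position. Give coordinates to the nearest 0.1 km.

(-5.4, 135.5)

Circle about each station: (x − 89.1)² + (y − 41.6)² = 133.22²; (x + 89.6)² + (y + 56.6)² = 209.74²; (x − 118.6)² + (y − 74.4)² = 138.24².
Subtracting the N-02 equation from the N-03 and N-04 equations removes the quadratic terms:
-357.4 x − 196.4 y = -24680.95
59.0 x + 65.6 y = 8569.22
Solving the 2×2 system: x ≈ -5.4, y ≈ 135.5 km.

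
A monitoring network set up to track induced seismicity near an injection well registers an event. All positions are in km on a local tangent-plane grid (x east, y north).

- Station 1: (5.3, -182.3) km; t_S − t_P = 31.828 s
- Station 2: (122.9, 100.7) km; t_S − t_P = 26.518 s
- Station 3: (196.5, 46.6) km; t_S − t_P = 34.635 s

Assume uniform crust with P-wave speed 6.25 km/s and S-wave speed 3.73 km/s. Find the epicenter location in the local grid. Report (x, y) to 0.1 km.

-121.8 km east, 83.3 km north

Distance from S−P lag: d = Δt · v_P v_S / (v_P − v_S) = Δt · (6.25·3.73)/(6.25−3.73) ≈ 9.2510·Δt.
So d_Station 1 = 294.44, d_Station 2 = 245.32, d_Station 3 = 320.41 km.
Circle about each station: (x − 5.3)² + (y + 182.3)² = 294.44²; (x − 122.9)² + (y − 100.7)² = 245.32²; (x − 196.5)² + (y − 46.6)² = 320.41².
Subtracting pairs of circle equations eliminates x²+y² and gives linear equations (the radical axes):
235.2 x + 566.0 y = 18496.53
382.4 x + 457.8 y = -8445.22
Solving the 2×2 system: x ≈ -121.8, y ≈ 83.3 km.
Check against Station 1 (with the unrounded x, y): √((x − 5.3)²+(y + 182.3)²) = 294.44 ≈ 294.44 km. ✓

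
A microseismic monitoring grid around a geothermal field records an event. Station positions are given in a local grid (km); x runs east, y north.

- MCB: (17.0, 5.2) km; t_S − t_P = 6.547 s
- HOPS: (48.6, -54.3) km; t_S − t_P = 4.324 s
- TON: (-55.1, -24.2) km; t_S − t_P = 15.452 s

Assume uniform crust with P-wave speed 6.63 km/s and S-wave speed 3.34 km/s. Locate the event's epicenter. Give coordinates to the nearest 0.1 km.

48.9 km east, -25.2 km north

Distance from S−P lag: d = Δt · v_P v_S / (v_P − v_S) = Δt · (6.63·3.34)/(6.63−3.34) ≈ 6.7308·Δt.
So d_MCB = 44.07, d_HOPS = 29.10, d_TON = 104.00 km.
Circle about each station: (x − 17.0)² + (y − 5.2)² = 44.07²; (x − 48.6)² + (y + 54.3)² = 29.10²; (x + 55.1)² + (y + 24.2)² = 104.00².
Subtracting pairs of circle equations eliminates x²+y² and gives linear equations (the radical axes):
63.2 x − 119.0 y = 6089.76
-144.2 x − 58.8 y = -5568.23
Solving the 2×2 system: x ≈ 48.9, y ≈ -25.2 km.
Check against MCB (with the unrounded x, y): √((x − 17.0)²+(y − 5.2)²) = 44.07 ≈ 44.07 km. ✓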